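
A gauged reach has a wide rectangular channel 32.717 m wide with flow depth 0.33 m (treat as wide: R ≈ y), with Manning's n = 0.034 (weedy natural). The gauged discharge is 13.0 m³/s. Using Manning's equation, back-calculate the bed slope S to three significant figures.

A = b·y = 32.717 × 0.33 = 10.80 m²
Wide channel: R ≈ y = 0.33 m
S = (Q·n / (1·A·R^(2/3)))² = (13.0×0.034 / (1×10.80×0.4775))² = 0.007349

0.00735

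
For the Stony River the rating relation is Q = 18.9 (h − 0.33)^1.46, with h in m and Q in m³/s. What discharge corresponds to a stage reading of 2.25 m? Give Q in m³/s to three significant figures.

49.0 m³/s

Q = 18.9 × (2.25 − 0.33)^1.46 = 18.9 × 1.92^1.46 = 48.99 m³/s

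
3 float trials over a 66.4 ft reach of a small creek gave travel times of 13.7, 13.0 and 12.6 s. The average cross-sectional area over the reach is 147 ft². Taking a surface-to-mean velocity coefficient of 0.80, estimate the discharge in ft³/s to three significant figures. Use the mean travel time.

t̄ = (13.7 + 13.0 + 12.6) / 3 = 13.1 s
v_surface = L / t̄ = 66.4 / 13.1 = 5.069 ft/s
v_mean = 0.80 × 5.069 = 4.055 ft/s
Q = A × v_mean = 147 × 4.055 = 596.1 ft³/s

596 ft³/s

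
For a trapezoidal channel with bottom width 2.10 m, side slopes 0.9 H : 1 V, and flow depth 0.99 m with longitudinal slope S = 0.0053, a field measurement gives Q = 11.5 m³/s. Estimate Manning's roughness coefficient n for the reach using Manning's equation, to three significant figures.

A = (b + z·y)·y = (2.10 + 0.9×0.99)×0.99 = 2.961 m²
P = b + 2y√(1+z²) = 2.10 + 2×0.99×√(1+0.9²) = 4.764 m
R = A/P = 2.961/4.764 = 0.6216 m
n = (1/Q)·A·R^(2/3)·S^(1/2) = (1/11.5) × 2.961 × 0.7283 × 0.07280 = 0.01365

0.0137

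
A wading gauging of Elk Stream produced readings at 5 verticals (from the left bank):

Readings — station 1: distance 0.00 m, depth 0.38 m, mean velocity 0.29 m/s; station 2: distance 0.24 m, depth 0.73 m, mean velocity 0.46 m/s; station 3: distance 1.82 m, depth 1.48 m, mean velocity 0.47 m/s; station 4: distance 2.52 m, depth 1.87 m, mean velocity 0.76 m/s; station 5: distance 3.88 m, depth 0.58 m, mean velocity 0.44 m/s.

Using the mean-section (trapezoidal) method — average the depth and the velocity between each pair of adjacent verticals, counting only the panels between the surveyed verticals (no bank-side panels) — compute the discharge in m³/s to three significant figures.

2.58 m³/s

Panel 1-2: Δb = 0.24 m, d̄ = (0.38+0.73)/2 = 0.555, v̄ = (0.29+0.46)/2 = 0.375 → q = 0.24×0.555×0.375 = 0.04995 m³/s
Panel 2-3: Δb = 1.58 m, d̄ = (0.73+1.48)/2 = 1.105, v̄ = (0.46+0.47)/2 = 0.465 → q = 1.58×1.105×0.465 = 0.8118 m³/s
Panel 3-4: Δb = 0.7 m, d̄ = (1.48+1.87)/2 = 1.675, v̄ = (0.47+0.76)/2 = 0.615 → q = 0.7×1.675×0.615 = 0.7211 m³/s
Panel 4-5: Δb = 1.36 m, d̄ = (1.87+0.58)/2 = 1.225, v̄ = (0.76+0.44)/2 = 0.6 → q = 1.36×1.225×0.6 = 0.9996 m³/s
Q = Σ q = 2.582 m³/s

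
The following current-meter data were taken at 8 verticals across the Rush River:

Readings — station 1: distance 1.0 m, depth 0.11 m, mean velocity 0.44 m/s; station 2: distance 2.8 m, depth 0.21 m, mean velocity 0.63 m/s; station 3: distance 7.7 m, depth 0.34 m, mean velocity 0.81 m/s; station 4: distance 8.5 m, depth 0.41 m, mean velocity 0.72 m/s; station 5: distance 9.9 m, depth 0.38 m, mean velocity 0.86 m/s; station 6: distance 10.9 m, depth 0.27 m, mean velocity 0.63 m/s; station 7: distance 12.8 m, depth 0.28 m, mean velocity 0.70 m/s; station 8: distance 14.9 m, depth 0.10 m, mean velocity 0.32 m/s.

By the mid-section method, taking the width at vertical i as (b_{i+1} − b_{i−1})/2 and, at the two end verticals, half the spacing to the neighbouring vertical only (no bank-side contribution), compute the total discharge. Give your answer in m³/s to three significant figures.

w_1 = (2.8 − 1.0)/2 = 0.9 m; q_1 = 0.44 × 0.11 × 0.9 = 0.04356 m³/s
w_2 = (7.7 − 1.0)/2 = 3.35 m; q_2 = 0.63 × 0.21 × 3.35 = 0.4432 m³/s
w_3 = (8.5 − 2.8)/2 = 2.85 m; q_3 = 0.81 × 0.34 × 2.85 = 0.7849 m³/s
w_4 = (9.9 − 7.7)/2 = 1.1 m; q_4 = 0.72 × 0.41 × 1.1 = 0.3247 m³/s
w_5 = (10.9 − 8.5)/2 = 1.2 m; q_5 = 0.86 × 0.38 × 1.2 = 0.3922 m³/s
w_6 = (12.8 − 9.9)/2 = 1.45 m; q_6 = 0.63 × 0.27 × 1.45 = 0.2466 m³/s
w_7 = (14.9 − 10.9)/2 = 2 m; q_7 = 0.70 × 0.28 × 2 = 0.3920 m³/s
w_8 = (14.9 − 12.8)/2 = 1.05 m; q_8 = 0.32 × 0.10 × 1.05 = 0.03360 m³/s
Q = Σ qᵢ = 2.661 m³/s

2.66 m³/s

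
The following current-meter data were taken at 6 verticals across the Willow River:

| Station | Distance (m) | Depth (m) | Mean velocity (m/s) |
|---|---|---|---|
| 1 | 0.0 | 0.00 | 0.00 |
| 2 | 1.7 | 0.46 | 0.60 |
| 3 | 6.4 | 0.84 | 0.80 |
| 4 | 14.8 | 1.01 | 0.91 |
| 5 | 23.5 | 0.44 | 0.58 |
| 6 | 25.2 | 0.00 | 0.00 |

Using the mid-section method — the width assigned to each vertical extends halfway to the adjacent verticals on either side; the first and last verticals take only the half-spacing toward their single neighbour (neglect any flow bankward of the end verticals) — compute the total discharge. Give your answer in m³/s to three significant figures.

w_2 = (6.4 − 0.0)/2 = 3.2 m; q_2 = 0.60 × 0.46 × 3.2 = 0.8832 m³/s
w_3 = (14.8 − 1.7)/2 = 6.55 m; q_3 = 0.80 × 0.84 × 6.55 = 4.402 m³/s
w_4 = (23.5 − 6.4)/2 = 8.55 m; q_4 = 0.91 × 1.01 × 8.55 = 7.858 m³/s
w_5 = (25.2 − 14.8)/2 = 5.2 m; q_5 = 0.58 × 0.44 × 5.2 = 1.327 m³/s
Stations 1, 6 contribute zero (depth or velocity is 0).
Q = Σ qᵢ = 14.47 m³/s

14.5 m³/s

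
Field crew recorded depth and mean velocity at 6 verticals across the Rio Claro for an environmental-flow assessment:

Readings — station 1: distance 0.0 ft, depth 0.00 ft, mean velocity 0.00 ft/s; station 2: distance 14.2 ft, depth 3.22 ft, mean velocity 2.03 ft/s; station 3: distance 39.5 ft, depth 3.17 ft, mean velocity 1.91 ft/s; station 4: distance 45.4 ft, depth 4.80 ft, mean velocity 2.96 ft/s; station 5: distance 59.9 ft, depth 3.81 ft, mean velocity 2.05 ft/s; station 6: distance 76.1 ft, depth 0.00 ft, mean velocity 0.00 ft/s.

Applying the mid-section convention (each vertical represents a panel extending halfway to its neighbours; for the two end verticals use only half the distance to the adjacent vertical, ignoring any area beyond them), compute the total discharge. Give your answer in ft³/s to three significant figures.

w_2 = (39.5 − 0.0)/2 = 19.75 ft; q_2 = 2.03 × 3.22 × 19.75 = 129.1 ft³/s
w_3 = (45.4 − 14.2)/2 = 15.6 ft; q_3 = 1.91 × 3.17 × 15.6 = 94.45 ft³/s
w_4 = (59.9 − 39.5)/2 = 10.2 ft; q_4 = 2.96 × 4.80 × 10.2 = 144.9 ft³/s
w_5 = (76.1 − 45.4)/2 = 15.35 ft; q_5 = 2.05 × 3.81 × 15.35 = 119.9 ft³/s
Stations 1, 6 contribute zero (depth or velocity is 0).
Q = Σ qᵢ = 488.4 ft³/s

488 ft³/s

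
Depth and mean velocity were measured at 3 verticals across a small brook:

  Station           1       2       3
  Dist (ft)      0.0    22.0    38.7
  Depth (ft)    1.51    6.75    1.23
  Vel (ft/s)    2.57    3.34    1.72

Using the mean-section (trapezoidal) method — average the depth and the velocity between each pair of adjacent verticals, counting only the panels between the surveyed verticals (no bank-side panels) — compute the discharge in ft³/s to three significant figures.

437 ft³/s

Panel 1-2: Δb = 22 ft, d̄ = (1.51+6.75)/2 = 4.13, v̄ = (2.57+3.34)/2 = 2.955 → q = 22×4.13×2.955 = 268.5 ft³/s
Panel 2-3: Δb = 16.7 ft, d̄ = (6.75+1.23)/2 = 3.99, v̄ = (3.34+1.72)/2 = 2.53 → q = 16.7×3.99×2.53 = 168.6 ft³/s
Q = Σ q = 437.1 ft³/s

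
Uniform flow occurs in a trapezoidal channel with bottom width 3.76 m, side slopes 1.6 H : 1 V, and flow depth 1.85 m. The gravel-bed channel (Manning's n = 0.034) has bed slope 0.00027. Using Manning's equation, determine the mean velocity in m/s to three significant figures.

0.533 m/s

A = (b + z·y)·y = (3.76 + 1.6×1.85)×1.85 = 12.43 m²
P = b + 2y√(1+z²) = 3.76 + 2×1.85×√(1+1.6²) = 10.74 m
R = A/P = 12.43/10.74 = 1.157 m
Q = (1/n)·A·R^(2/3)·S^(1/2) = (1/0.034) × 12.43 × 1.157^(2/3) × 0.00027^(1/2) = 6.623 m³/s
V = Q/A = 6.623/12.43 = 0.5328 m/s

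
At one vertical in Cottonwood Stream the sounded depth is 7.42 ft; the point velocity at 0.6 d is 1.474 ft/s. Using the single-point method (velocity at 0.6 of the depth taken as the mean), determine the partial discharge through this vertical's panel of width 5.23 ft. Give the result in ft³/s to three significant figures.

57.2 ft³/s

v̄ = v₀.₆ = 1.474 ft/s
q = v̄ × d × w = 1.474 × 7.42 × 5.23 = 57.20 ft³/s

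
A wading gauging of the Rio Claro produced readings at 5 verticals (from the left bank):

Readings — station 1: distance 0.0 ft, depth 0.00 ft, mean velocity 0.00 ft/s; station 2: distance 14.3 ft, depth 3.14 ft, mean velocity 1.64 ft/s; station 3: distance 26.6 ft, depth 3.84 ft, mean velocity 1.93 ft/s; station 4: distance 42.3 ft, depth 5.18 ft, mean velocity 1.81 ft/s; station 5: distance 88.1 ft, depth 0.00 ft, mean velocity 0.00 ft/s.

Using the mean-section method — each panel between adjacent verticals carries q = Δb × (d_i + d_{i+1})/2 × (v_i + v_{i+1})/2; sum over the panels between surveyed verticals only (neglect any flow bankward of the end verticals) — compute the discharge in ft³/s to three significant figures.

335 ft³/s

Panel 1-2: Δb = 14.3 ft, d̄ = (0.00+3.14)/2 = 1.57, v̄ = (0.00+1.64)/2 = 0.82 → q = 14.3×1.57×0.82 = 18.41 ft³/s
Panel 2-3: Δb = 12.3 ft, d̄ = (3.14+3.84)/2 = 3.49, v̄ = (1.64+1.93)/2 = 1.785 → q = 12.3×3.49×1.785 = 76.62 ft³/s
Panel 3-4: Δb = 15.7 ft, d̄ = (3.84+5.18)/2 = 4.51, v̄ = (1.93+1.81)/2 = 1.87 → q = 15.7×4.51×1.87 = 132.4 ft³/s
Panel 4-5: Δb = 45.8 ft, d̄ = (5.18+0.00)/2 = 2.59, v̄ = (1.81+0.00)/2 = 0.905 → q = 45.8×2.59×0.905 = 107.4 ft³/s
Q = Σ q = 334.8 ft³/s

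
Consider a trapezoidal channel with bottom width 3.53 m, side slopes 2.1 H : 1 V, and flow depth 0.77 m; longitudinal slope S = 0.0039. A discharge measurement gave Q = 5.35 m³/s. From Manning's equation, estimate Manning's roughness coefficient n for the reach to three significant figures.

0.0313

A = (b + z·y)·y = (3.53 + 2.1×0.77)×0.77 = 3.963 m²
P = b + 2y√(1+z²) = 3.53 + 2×0.77×√(1+2.1²) = 7.112 m
R = A/P = 3.963/7.112 = 0.5573 m
n = (1/Q)·A·R^(2/3)·S^(1/2) = (1/5.35) × 3.963 × 0.6772 × 0.06245 = 0.03133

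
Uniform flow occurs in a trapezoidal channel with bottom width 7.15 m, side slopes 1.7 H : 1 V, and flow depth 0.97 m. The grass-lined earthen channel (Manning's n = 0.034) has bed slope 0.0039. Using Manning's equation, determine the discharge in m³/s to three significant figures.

13.3 m³/s

A = (b + z·y)·y = (7.15 + 1.7×0.97)×0.97 = 8.535 m²
P = b + 2y√(1+z²) = 7.15 + 2×0.97×√(1+1.7²) = 10.98 m
R = A/P = 8.535/10.98 = 0.7776 m
Q = (1/n)·A·R^(2/3)·S^(1/2) = (1/0.034) × 8.535 × 0.7776^(2/3) × 0.0039^(1/2) = 13.26 m³/s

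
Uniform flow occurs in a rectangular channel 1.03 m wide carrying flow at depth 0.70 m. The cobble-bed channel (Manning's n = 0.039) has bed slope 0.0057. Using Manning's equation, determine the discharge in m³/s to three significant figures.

A = b·y = 1.03 × 0.70 = 0.7210 m²
P = b + 2y = 1.03 + 2×0.70 = 2.430 m
R = A/P = 0.7210/2.430 = 0.2967 m
Q = (1/n)·A·R^(2/3)·S^(1/2) = (1/0.039) × 0.7210 × 0.2967^(2/3) × 0.0057^(1/2) = 0.6209 m³/s

0.621 m³/s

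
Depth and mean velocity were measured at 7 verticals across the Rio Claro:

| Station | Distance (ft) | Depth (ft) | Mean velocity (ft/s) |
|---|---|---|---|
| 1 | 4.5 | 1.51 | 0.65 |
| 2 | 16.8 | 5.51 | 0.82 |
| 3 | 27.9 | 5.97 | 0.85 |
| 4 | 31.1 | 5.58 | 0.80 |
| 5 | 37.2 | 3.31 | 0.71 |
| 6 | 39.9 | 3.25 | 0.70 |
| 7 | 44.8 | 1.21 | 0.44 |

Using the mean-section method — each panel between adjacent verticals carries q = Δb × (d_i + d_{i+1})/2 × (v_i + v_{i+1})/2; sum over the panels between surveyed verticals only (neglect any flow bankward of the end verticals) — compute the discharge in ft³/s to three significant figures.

133 ft³/s

Panel 1-2: Δb = 12.3 ft, d̄ = (1.51+5.51)/2 = 3.51, v̄ = (0.65+0.82)/2 = 0.735 → q = 12.3×3.51×0.735 = 31.73 ft³/s
Panel 2-3: Δb = 11.1 ft, d̄ = (5.51+5.97)/2 = 5.74, v̄ = (0.82+0.85)/2 = 0.835 → q = 11.1×5.74×0.835 = 53.20 ft³/s
Panel 3-4: Δb = 3.2 ft, d̄ = (5.97+5.58)/2 = 5.775, v̄ = (0.85+0.80)/2 = 0.825 → q = 3.2×5.775×0.825 = 15.25 ft³/s
Panel 4-5: Δb = 6.1 ft, d̄ = (5.58+3.31)/2 = 4.445, v̄ = (0.80+0.71)/2 = 0.755 → q = 6.1×4.445×0.755 = 20.47 ft³/s
Panel 5-6: Δb = 2.7 ft, d̄ = (3.31+3.25)/2 = 3.28, v̄ = (0.71+0.70)/2 = 0.705 → q = 2.7×3.28×0.705 = 6.243 ft³/s
Panel 6-7: Δb = 4.9 ft, d̄ = (3.25+1.21)/2 = 2.23, v̄ = (0.70+0.44)/2 = 0.57 → q = 4.9×2.23×0.57 = 6.228 ft³/s
Q = Σ q = 133.1 ft³/s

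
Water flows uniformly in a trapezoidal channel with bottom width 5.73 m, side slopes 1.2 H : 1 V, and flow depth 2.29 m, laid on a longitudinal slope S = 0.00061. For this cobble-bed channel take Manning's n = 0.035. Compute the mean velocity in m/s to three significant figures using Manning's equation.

A = (b + z·y)·y = (5.73 + 1.2×2.29)×2.29 = 19.41 m²
P = b + 2y√(1+z²) = 5.73 + 2×2.29×√(1+1.2²) = 12.88 m
R = A/P = 19.41/12.88 = 1.507 m
Q = (1/n)·A·R^(2/3)·S^(1/2) = (1/0.035) × 19.41 × 1.507^(2/3) × 0.00061^(1/2) = 18.01 m³/s
V = Q/A = 18.01/19.41 = 0.9275 m/s

0.927 m/s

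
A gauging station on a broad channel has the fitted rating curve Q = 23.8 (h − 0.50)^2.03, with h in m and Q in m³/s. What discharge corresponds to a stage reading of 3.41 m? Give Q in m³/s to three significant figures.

208 m³/s

Q = 23.8 × (3.41 − 0.50)^2.03 = 23.8 × 2.91^2.03 = 208.1 m³/s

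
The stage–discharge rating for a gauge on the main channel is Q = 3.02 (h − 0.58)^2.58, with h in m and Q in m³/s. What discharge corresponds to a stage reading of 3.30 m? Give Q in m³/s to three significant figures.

39.9 m³/s

Q = 3.02 × (3.30 − 0.58)^2.58 = 3.02 × 2.72^2.58 = 39.92 m³/s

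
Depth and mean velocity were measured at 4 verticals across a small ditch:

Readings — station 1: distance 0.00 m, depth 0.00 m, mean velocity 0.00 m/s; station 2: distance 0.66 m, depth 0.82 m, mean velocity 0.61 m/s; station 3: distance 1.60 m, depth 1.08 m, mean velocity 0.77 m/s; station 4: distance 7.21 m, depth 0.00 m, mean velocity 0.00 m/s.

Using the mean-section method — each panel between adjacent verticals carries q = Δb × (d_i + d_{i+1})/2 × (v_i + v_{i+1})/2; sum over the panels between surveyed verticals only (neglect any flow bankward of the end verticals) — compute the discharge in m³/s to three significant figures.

1.87 m³/s

Panel 1-2: Δb = 0.66 m, d̄ = (0.00+0.82)/2 = 0.41, v̄ = (0.00+0.61)/2 = 0.305 → q = 0.66×0.41×0.305 = 0.08253 m³/s
Panel 2-3: Δb = 0.94 m, d̄ = (0.82+1.08)/2 = 0.95, v̄ = (0.61+0.77)/2 = 0.69 → q = 0.94×0.95×0.69 = 0.6162 m³/s
Panel 3-4: Δb = 5.61 m, d̄ = (1.08+0.00)/2 = 0.54, v̄ = (0.77+0.00)/2 = 0.385 → q = 5.61×0.54×0.385 = 1.166 m³/s
Q = Σ q = 1.865 m³/s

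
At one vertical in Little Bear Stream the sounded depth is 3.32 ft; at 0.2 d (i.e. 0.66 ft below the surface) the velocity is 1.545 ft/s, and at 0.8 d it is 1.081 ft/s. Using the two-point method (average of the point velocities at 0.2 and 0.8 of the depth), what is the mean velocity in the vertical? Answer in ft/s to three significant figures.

1.31 ft/s

v̄ = (1.545 + 1.081) / 2 = 1.313 ft/s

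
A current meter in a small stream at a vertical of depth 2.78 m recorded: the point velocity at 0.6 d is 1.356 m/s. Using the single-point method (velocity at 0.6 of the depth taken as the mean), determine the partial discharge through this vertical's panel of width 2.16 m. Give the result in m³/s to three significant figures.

8.14 m³/s

v̄ = v₀.₆ = 1.356 m/s
q = v̄ × d × w = 1.356 × 2.78 × 2.16 = 8.143 m³/s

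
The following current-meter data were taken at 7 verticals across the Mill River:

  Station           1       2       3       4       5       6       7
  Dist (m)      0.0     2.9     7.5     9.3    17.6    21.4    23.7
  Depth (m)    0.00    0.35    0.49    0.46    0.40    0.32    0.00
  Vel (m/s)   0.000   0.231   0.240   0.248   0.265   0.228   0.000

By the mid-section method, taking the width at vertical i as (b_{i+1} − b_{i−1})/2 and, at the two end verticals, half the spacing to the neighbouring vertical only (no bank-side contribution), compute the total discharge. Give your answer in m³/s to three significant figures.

w_2 = (7.5 − 0.0)/2 = 3.75 m; q_2 = 0.231 × 0.35 × 3.75 = 0.3032 m³/s
w_3 = (9.3 − 2.9)/2 = 3.2 m; q_3 = 0.240 × 0.49 × 3.2 = 0.3763 m³/s
w_4 = (17.6 − 7.5)/2 = 5.05 m; q_4 = 0.248 × 0.46 × 5.05 = 0.5761 m³/s
w_5 = (21.4 − 9.3)/2 = 6.05 m; q_5 = 0.265 × 0.40 × 6.05 = 0.6413 m³/s
w_6 = (23.7 − 17.6)/2 = 3.05 m; q_6 = 0.228 × 0.32 × 3.05 = 0.2225 m³/s
Stations 1, 7 contribute zero (depth or velocity is 0).
Q = Σ qᵢ = 2.119 m³/s

2.12 m³/s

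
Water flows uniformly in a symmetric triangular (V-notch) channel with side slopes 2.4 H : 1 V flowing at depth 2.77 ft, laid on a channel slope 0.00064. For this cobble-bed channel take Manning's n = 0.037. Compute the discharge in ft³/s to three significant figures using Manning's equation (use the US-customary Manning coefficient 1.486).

22.0 ft³/s

A = z·y² = 2.4×2.77² = 18.41 ft²
P = 2y√(1+z²) = 2×2.77×√(1+2.4²) = 14.40 ft
R = A/P = 18.41/14.40 = 1.278 ft
Q = (1.486/n)·A·R^(2/3)·S^(1/2) = (1.486/0.037) × 18.41 × 1.278^(2/3) × 0.00064^(1/2) = 22.04 ft³/s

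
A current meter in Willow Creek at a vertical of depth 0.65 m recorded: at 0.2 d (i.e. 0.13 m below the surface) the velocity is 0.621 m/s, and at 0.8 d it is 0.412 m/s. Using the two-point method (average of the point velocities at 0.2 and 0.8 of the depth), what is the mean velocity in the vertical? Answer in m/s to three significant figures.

v̄ = (0.621 + 0.412) / 2 = 0.5165 m/s

0.517 m/s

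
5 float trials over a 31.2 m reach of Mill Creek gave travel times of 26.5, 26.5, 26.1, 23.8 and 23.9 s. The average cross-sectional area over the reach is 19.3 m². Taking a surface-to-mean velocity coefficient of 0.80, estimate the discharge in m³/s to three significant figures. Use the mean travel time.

19.0 m³/s

t̄ = (26.5 + 26.5 + 26.1 + 23.8 + 23.9) / 5 = 25.36 s
v_surface = L / t̄ = 31.2 / 25.36 = 1.230 m/s
v_mean = 0.80 × 1.230 = 0.9842 m/s
Q = A × v_mean = 19.3 × 0.9842 = 19.00 m³/s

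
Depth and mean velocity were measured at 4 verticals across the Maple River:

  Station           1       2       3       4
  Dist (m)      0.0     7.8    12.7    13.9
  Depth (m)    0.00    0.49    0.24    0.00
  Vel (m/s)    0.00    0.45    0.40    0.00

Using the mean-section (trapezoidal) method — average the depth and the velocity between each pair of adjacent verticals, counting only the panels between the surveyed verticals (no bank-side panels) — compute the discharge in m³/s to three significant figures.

Panel 1-2: Δb = 7.8 m, d̄ = (0.00+0.49)/2 = 0.245, v̄ = (0.00+0.45)/2 = 0.225 → q = 7.8×0.245×0.225 = 0.4300 m³/s
Panel 2-3: Δb = 4.9 m, d̄ = (0.49+0.24)/2 = 0.365, v̄ = (0.45+0.40)/2 = 0.425 → q = 4.9×0.365×0.425 = 0.7601 m³/s
Panel 3-4: Δb = 1.2 m, d̄ = (0.24+0.00)/2 = 0.12, v̄ = (0.40+0.00)/2 = 0.2 → q = 1.2×0.12×0.2 = 0.02880 m³/s
Q = Σ q = 1.219 m³/s

1.22 m³/s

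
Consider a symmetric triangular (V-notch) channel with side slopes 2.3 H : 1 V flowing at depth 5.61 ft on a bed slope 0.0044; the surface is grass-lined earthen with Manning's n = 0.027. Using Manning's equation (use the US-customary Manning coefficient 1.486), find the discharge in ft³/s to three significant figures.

496 ft³/s

A = z·y² = 2.3×5.61² = 72.39 ft²
P = 2y√(1+z²) = 2×5.61×√(1+2.3²) = 28.14 ft
R = A/P = 72.39/28.14 = 2.572 ft
Q = (1.486/n)·A·R^(2/3)·S^(1/2) = (1.486/0.027) × 72.39 × 2.572^(2/3) × 0.0044^(1/2) = 496.1 ft³/s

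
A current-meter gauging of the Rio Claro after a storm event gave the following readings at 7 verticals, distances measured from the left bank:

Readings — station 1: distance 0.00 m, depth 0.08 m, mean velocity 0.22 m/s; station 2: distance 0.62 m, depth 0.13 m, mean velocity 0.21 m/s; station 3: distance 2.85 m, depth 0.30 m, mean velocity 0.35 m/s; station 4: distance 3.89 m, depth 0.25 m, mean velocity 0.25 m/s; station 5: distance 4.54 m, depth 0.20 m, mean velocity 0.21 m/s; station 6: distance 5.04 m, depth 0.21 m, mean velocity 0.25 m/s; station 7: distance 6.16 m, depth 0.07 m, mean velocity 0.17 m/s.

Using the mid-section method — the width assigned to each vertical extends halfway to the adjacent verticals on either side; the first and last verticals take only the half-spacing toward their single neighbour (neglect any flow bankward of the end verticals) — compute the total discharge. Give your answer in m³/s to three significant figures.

w_1 = (0.62 − 0.00)/2 = 0.31 m; q_1 = 0.22 × 0.08 × 0.31 = 0.005456 m³/s
w_2 = (2.85 − 0.00)/2 = 1.425 m; q_2 = 0.21 × 0.13 × 1.425 = 0.03890 m³/s
w_3 = (3.89 − 0.62)/2 = 1.635 m; q_3 = 0.35 × 0.30 × 1.635 = 0.1717 m³/s
w_4 = (4.54 − 2.85)/2 = 0.845 m; q_4 = 0.25 × 0.25 × 0.845 = 0.05281 m³/s
w_5 = (5.04 − 3.89)/2 = 0.575 m; q_5 = 0.21 × 0.20 × 0.575 = 0.02415 m³/s
w_6 = (6.16 − 4.54)/2 = 0.81 m; q_6 = 0.25 × 0.21 × 0.81 = 0.04253 m³/s
w_7 = (6.16 − 5.04)/2 = 0.56 m; q_7 = 0.17 × 0.07 × 0.56 = 0.006664 m³/s
Q = Σ qᵢ = 0.3422 m³/s

0.342 m³/s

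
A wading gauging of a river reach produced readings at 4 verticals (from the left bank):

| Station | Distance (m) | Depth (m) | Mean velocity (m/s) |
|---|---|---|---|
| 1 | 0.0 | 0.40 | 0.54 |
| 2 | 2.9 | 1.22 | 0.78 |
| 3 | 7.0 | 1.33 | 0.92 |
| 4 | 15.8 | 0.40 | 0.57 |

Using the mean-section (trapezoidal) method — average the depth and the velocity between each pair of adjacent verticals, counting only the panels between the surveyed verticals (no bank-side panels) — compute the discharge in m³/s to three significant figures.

Panel 1-2: Δb = 2.9 m, d̄ = (0.40+1.22)/2 = 0.81, v̄ = (0.54+0.78)/2 = 0.66 → q = 2.9×0.81×0.66 = 1.550 m³/s
Panel 2-3: Δb = 4.1 m, d̄ = (1.22+1.33)/2 = 1.275, v̄ = (0.78+0.92)/2 = 0.85 → q = 4.1×1.275×0.85 = 4.443 m³/s
Panel 3-4: Δb = 8.8 m, d̄ = (1.33+0.40)/2 = 0.865, v̄ = (0.92+0.57)/2 = 0.745 → q = 8.8×0.865×0.745 = 5.671 m³/s
Q = Σ q = 11.66 m³/s

11.7 m³/s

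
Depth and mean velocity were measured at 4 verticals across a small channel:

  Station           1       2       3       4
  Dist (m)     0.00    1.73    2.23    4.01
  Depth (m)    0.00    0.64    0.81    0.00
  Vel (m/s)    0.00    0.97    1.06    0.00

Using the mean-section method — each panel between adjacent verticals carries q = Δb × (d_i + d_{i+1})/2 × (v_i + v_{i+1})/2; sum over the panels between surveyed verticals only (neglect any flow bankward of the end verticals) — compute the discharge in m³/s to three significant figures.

Panel 1-2: Δb = 1.73 m, d̄ = (0.00+0.64)/2 = 0.32, v̄ = (0.00+0.97)/2 = 0.485 → q = 1.73×0.32×0.485 = 0.2685 m³/s
Panel 2-3: Δb = 0.5 m, d̄ = (0.64+0.81)/2 = 0.725, v̄ = (0.97+1.06)/2 = 1.015 → q = 0.5×0.725×1.015 = 0.3679 m³/s
Panel 3-4: Δb = 1.78 m, d̄ = (0.81+0.00)/2 = 0.405, v̄ = (1.06+0.00)/2 = 0.53 → q = 1.78×0.405×0.53 = 0.3821 m³/s
Q = Σ q = 1.019 m³/s

1.02 m³/s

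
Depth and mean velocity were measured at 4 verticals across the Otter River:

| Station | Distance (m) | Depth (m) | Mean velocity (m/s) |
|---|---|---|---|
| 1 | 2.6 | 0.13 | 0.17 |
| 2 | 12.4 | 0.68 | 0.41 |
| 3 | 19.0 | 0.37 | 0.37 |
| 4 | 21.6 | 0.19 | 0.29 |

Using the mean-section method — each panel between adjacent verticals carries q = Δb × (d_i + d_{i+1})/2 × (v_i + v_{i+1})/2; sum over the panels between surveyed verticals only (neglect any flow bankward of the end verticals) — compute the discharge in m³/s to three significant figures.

2.74 m³/s

Panel 1-2: Δb = 9.8 m, d̄ = (0.13+0.68)/2 = 0.405, v̄ = (0.17+0.41)/2 = 0.29 → q = 9.8×0.405×0.29 = 1.151 m³/s
Panel 2-3: Δb = 6.6 m, d̄ = (0.68+0.37)/2 = 0.525, v̄ = (0.41+0.37)/2 = 0.39 → q = 6.6×0.525×0.39 = 1.351 m³/s
Panel 3-4: Δb = 2.6 m, d̄ = (0.37+0.19)/2 = 0.28, v̄ = (0.37+0.29)/2 = 0.33 → q = 2.6×0.28×0.33 = 0.2402 m³/s
Q = Σ q = 2.743 m³/s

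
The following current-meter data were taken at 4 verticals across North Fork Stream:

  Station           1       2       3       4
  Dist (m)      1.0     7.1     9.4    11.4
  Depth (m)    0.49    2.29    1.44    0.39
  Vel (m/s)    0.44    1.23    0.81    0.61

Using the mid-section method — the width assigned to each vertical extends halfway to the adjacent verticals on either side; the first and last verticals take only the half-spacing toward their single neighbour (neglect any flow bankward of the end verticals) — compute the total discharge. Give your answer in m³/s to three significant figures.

15.2 m³/s

w_1 = (7.1 − 1.0)/2 = 3.05 m; q_1 = 0.44 × 0.49 × 3.05 = 0.6576 m³/s
w_2 = (9.4 − 1.0)/2 = 4.2 m; q_2 = 1.23 × 2.29 × 4.2 = 11.83 m³/s
w_3 = (11.4 − 7.1)/2 = 2.15 m; q_3 = 0.81 × 1.44 × 2.15 = 2.508 m³/s
w_4 = (11.4 − 9.4)/2 = 1 m; q_4 = 0.61 × 0.39 × 1 = 0.2379 m³/s
Q = Σ qᵢ = 15.23 m³/s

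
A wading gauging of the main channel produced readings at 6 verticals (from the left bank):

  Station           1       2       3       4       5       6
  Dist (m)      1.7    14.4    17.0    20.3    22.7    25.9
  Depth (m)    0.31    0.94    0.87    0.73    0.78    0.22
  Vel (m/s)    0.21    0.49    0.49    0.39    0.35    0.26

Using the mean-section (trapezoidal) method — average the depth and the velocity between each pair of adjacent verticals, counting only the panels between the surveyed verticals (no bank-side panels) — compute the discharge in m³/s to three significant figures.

Panel 1-2: Δb = 12.7 m, d̄ = (0.31+0.94)/2 = 0.625, v̄ = (0.21+0.49)/2 = 0.35 → q = 12.7×0.625×0.35 = 2.778 m³/s
Panel 2-3: Δb = 2.6 m, d̄ = (0.94+0.87)/2 = 0.905, v̄ = (0.49+0.49)/2 = 0.49 → q = 2.6×0.905×0.49 = 1.153 m³/s
Panel 3-4: Δb = 3.3 m, d̄ = (0.87+0.73)/2 = 0.8, v̄ = (0.49+0.39)/2 = 0.44 → q = 3.3×0.8×0.44 = 1.162 m³/s
Panel 4-5: Δb = 2.4 m, d̄ = (0.73+0.78)/2 = 0.755, v̄ = (0.39+0.35)/2 = 0.37 → q = 2.4×0.755×0.37 = 0.6704 m³/s
Panel 5-6: Δb = 3.2 m, d̄ = (0.78+0.22)/2 = 0.5, v̄ = (0.35+0.26)/2 = 0.305 → q = 3.2×0.5×0.305 = 0.4880 m³/s
Q = Σ q = 6.251 m³/s

6.25 m³/s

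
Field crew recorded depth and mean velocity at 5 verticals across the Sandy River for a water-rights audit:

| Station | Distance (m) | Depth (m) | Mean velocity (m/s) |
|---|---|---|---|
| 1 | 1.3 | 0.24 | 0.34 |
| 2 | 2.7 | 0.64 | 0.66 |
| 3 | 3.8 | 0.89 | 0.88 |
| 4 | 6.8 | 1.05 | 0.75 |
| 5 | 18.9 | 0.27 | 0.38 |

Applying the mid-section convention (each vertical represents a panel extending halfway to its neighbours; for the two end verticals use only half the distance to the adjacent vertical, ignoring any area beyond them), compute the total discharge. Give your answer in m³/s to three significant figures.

w_1 = (2.7 − 1.3)/2 = 0.7 m; q_1 = 0.34 × 0.24 × 0.7 = 0.05712 m³/s
w_2 = (3.8 − 1.3)/2 = 1.25 m; q_2 = 0.66 × 0.64 × 1.25 = 0.5280 m³/s
w_3 = (6.8 − 2.7)/2 = 2.05 m; q_3 = 0.88 × 0.89 × 2.05 = 1.606 m³/s
w_4 = (18.9 − 3.8)/2 = 7.55 m; q_4 = 0.75 × 1.05 × 7.55 = 5.946 m³/s
w_5 = (18.9 − 6.8)/2 = 6.05 m; q_5 = 0.38 × 0.27 × 6.05 = 0.6207 m³/s
Q = Σ qᵢ = 8.757 m³/s

8.76 m³/s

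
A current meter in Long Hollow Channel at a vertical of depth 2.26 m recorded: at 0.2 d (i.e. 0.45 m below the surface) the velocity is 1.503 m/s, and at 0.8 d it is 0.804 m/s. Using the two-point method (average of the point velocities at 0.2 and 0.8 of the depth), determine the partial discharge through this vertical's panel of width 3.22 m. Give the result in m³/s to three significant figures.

8.39 m³/s

v̄ = (1.503 + 0.804) / 2 = 1.154 m/s
q = v̄ × d × w = 1.154 × 2.26 × 3.22 = 8.394 m³/s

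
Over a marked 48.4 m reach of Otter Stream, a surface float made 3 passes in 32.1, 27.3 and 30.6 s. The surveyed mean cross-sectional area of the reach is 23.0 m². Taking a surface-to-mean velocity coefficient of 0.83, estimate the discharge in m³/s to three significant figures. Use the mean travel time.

30.8 m³/s

t̄ = (32.1 + 27.3 + 30.6) / 3 = 30 s
v_surface = L / t̄ = 48.4 / 30 = 1.613 m/s
v_mean = 0.83 × 1.613 = 1.339 m/s
Q = A × v_mean = 23.0 × 1.339 = 30.80 m³/s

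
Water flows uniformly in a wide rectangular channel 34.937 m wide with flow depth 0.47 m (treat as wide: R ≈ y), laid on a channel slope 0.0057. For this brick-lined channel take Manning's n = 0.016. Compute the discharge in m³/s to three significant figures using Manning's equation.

46.8 m³/s

A = b·y = 34.937 × 0.47 = 16.42 m²
Wide channel: R ≈ y = 0.47 m
Q = (1/n)·A·R^(2/3)·S^(1/2) = (1/0.016) × 16.42 × 0.4700^(2/3) × 0.0057^(1/2) = 46.84 m³/s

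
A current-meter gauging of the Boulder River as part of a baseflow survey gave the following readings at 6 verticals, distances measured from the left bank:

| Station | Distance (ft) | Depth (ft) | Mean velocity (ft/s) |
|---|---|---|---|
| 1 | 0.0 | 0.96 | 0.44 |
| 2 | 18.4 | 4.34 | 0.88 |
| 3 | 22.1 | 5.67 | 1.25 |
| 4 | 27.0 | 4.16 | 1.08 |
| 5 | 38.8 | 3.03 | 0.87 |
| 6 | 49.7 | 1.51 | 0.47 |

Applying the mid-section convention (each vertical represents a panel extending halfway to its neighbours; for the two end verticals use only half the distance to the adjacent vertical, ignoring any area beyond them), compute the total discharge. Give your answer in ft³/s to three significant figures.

148 ft³/s

w_1 = (18.4 − 0.0)/2 = 9.2 ft; q_1 = 0.44 × 0.96 × 9.2 = 3.886 ft³/s
w_2 = (22.1 − 0.0)/2 = 11.05 ft; q_2 = 0.88 × 4.34 × 11.05 = 42.20 ft³/s
w_3 = (27.0 − 18.4)/2 = 4.3 ft; q_3 = 1.25 × 5.67 × 4.3 = 30.48 ft³/s
w_4 = (38.8 − 22.1)/2 = 8.35 ft; q_4 = 1.08 × 4.16 × 8.35 = 37.51 ft³/s
w_5 = (49.7 − 27.0)/2 = 11.35 ft; q_5 = 0.87 × 3.03 × 11.35 = 29.92 ft³/s
w_6 = (49.7 − 38.8)/2 = 5.45 ft; q_6 = 0.47 × 1.51 × 5.45 = 3.868 ft³/s
Q = Σ qᵢ = 147.9 ft³/s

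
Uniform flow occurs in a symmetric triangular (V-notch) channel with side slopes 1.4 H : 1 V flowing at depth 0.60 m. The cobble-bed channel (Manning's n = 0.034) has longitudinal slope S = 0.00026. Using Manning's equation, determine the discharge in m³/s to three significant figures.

A = z·y² = 1.4×0.60² = 0.5040 m²
P = 2y√(1+z²) = 2×0.60×√(1+1.4²) = 2.065 m
R = A/P = 0.5040/2.065 = 0.2441 m
Q = (1/n)·A·R^(2/3)·S^(1/2) = (1/0.034) × 0.5040 × 0.2441^(2/3) × 0.00026^(1/2) = 0.09336 m³/s

0.0934 m³/s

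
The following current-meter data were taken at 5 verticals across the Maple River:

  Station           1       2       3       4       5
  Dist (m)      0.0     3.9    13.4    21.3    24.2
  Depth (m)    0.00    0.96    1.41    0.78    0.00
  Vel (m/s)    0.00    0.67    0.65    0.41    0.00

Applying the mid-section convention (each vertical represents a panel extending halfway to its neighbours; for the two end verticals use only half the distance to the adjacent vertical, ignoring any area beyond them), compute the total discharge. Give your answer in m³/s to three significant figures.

w_2 = (13.4 − 0.0)/2 = 6.7 m; q_2 = 0.67 × 0.96 × 6.7 = 4.309 m³/s
w_3 = (21.3 − 3.9)/2 = 8.7 m; q_3 = 0.65 × 1.41 × 8.7 = 7.974 m³/s
w_4 = (24.2 − 13.4)/2 = 5.4 m; q_4 = 0.41 × 0.78 × 5.4 = 1.727 m³/s
Stations 1, 5 contribute zero (depth or velocity is 0).
Q = Σ qᵢ = 14.01 m³/s

14.0 m³/s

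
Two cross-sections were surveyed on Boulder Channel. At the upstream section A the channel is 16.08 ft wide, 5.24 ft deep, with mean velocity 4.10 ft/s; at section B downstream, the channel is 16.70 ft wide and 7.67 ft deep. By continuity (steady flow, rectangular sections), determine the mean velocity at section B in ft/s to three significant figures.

2.70 ft/s

Q = A₁V₁ = (16.08×5.24) × 4.10 = 345.5 ft³/s
A₂ = 16.70 × 7.67 = 128.1 ft²
V₂ = Q/A₂ = 345.5/128.1 = 2.697 ft/s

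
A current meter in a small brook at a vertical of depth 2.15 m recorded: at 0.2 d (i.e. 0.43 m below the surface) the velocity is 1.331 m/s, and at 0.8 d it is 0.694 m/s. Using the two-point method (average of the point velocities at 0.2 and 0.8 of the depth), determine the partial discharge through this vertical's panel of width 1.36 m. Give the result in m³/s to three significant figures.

2.96 m³/s

v̄ = (1.331 + 0.694) / 2 = 1.013 m/s
q = v̄ × d × w = 1.013 × 2.15 × 1.36 = 2.961 m³/s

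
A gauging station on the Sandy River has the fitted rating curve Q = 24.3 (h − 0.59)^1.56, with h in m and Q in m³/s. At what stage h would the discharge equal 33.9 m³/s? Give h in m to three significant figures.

h − h₀ = (Q/C)^(1/b) = (33.9/24.3)^(1/1.56) = 1.238 m
h = 0.59 + 1.238 = 1.828 m

1.83 m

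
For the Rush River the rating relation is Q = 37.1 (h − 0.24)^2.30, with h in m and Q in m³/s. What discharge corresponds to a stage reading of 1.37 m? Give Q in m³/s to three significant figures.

Q = 37.1 × (1.37 − 0.24)^2.30 = 37.1 × 1.13^2.30 = 49.14 m³/s

49.1 m³/s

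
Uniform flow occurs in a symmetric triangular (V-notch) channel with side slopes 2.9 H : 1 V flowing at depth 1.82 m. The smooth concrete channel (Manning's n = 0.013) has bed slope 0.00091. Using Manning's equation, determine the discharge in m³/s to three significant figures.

A = z·y² = 2.9×1.82² = 9.606 m²
P = 2y√(1+z²) = 2×1.82×√(1+2.9²) = 11.17 m
R = A/P = 9.606/11.17 = 0.8603 m
Q = (1/n)·A·R^(2/3)·S^(1/2) = (1/0.013) × 9.606 × 0.8603^(2/3) × 0.00091^(1/2) = 20.16 m³/s

20.2 m³/s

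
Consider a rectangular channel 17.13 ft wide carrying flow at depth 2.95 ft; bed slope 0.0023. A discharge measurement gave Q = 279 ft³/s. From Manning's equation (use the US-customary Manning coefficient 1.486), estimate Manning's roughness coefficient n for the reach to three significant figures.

0.0218

A = b·y = 17.13 × 2.95 = 50.53 ft²
P = b + 2y = 17.13 + 2×2.95 = 23.03 ft
R = A/P = 50.53/23.03 = 2.194 ft
n = (1.486/Q)·A·R^(2/3)·S^(1/2) = (1.486/279) × 50.53 × 1.689 × 0.04796 = 0.02180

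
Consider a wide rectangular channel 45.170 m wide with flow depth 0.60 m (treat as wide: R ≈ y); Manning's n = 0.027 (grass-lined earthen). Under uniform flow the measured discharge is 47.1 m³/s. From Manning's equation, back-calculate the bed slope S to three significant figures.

A = b·y = 45.170 × 0.60 = 27.10 m²
Wide channel: R ≈ y = 0.60 m
S = (Q·n / (1·A·R^(2/3)))² = (47.1×0.027 / (1×27.10×0.7114))² = 0.004351

0.00435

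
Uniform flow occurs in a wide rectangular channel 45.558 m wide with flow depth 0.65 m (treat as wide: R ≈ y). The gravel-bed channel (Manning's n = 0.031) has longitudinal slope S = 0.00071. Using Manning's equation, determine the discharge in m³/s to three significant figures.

19.1 m³/s

A = b·y = 45.558 × 0.65 = 29.61 m²
Wide channel: R ≈ y = 0.65 m
Q = (1/n)·A·R^(2/3)·S^(1/2) = (1/0.031) × 29.61 × 0.6500^(2/3) × 0.00071^(1/2) = 19.10 m³/s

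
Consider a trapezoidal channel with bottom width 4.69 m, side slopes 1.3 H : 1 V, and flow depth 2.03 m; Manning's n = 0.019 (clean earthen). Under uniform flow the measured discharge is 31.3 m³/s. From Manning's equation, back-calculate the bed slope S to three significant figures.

0.00111

A = (b + z·y)·y = (4.69 + 1.3×2.03)×2.03 = 14.88 m²
P = b + 2y√(1+z²) = 4.69 + 2×2.03×√(1+1.3²) = 11.35 m
R = A/P = 14.88/11.35 = 1.311 m
S = (Q·n / (1·A·R^(2/3)))² = (31.3×0.019 / (1×14.88×1.198))² = 0.001114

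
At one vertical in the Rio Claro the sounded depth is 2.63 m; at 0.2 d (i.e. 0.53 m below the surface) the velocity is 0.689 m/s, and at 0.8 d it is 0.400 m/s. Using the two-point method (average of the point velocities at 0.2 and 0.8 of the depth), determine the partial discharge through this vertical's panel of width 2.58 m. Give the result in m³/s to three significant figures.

3.69 m³/s

v̄ = (0.689 + 0.400) / 2 = 0.5445 m/s
q = v̄ × d × w = 0.5445 × 2.63 × 2.58 = 3.695 m³/s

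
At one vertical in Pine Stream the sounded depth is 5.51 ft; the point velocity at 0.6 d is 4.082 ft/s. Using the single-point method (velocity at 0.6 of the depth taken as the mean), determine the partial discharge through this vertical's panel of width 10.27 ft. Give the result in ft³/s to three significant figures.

v̄ = v₀.₆ = 4.082 ft/s
q = v̄ × d × w = 4.082 × 5.51 × 10.27 = 231.0 ft³/s

231 ft³/s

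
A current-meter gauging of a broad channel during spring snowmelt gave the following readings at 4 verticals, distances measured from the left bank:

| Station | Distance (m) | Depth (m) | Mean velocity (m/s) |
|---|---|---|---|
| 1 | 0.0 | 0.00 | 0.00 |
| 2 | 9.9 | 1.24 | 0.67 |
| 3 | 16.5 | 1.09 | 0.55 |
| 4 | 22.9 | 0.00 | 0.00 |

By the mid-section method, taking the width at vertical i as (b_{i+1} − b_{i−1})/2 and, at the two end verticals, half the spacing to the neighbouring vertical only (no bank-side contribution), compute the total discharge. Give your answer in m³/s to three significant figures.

10.8 m³/s

w_2 = (16.5 − 0.0)/2 = 8.25 m; q_2 = 0.67 × 1.24 × 8.25 = 6.854 m³/s
w_3 = (22.9 − 9.9)/2 = 6.5 m; q_3 = 0.55 × 1.09 × 6.5 = 3.897 m³/s
Stations 1, 4 contribute zero (depth or velocity is 0).
Q = Σ qᵢ = 10.75 m³/s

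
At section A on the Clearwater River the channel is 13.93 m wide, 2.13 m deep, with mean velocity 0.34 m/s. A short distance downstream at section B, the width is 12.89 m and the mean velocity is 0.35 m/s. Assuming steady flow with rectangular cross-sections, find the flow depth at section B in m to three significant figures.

2.24 m

Q = A₁V₁ = (13.93×2.13) × 0.34 = 10.09 m³/s
d₂ = Q/(b₂ V₂) = 10.09/(12.89×0.35) = 2.236 m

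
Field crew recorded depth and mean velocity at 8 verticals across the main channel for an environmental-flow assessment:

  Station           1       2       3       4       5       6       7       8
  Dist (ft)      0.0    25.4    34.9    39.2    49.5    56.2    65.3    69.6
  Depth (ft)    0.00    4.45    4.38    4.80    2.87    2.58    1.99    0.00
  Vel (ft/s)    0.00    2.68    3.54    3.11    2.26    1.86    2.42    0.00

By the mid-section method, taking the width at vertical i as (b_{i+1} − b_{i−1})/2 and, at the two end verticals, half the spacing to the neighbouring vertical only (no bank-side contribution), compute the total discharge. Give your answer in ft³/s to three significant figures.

549 ft³/s

w_2 = (34.9 − 0.0)/2 = 17.45 ft; q_2 = 2.68 × 4.45 × 17.45 = 208.1 ft³/s
w_3 = (39.2 − 25.4)/2 = 6.9 ft; q_3 = 3.54 × 4.38 × 6.9 = 107.0 ft³/s
w_4 = (49.5 − 34.9)/2 = 7.3 ft; q_4 = 3.11 × 4.80 × 7.3 = 109.0 ft³/s
w_5 = (56.2 − 39.2)/2 = 8.5 ft; q_5 = 2.26 × 2.87 × 8.5 = 55.13 ft³/s
w_6 = (65.3 − 49.5)/2 = 7.9 ft; q_6 = 1.86 × 2.58 × 7.9 = 37.91 ft³/s
w_7 = (69.6 − 56.2)/2 = 6.7 ft; q_7 = 2.42 × 1.99 × 6.7 = 32.27 ft³/s
Stations 1, 8 contribute zero (depth or velocity is 0).
Q = Σ qᵢ = 549.4 ft³/s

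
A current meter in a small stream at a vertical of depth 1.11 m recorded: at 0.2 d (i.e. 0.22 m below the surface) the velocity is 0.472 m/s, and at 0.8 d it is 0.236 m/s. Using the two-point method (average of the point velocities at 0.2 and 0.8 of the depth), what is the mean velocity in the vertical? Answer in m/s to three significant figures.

v̄ = (0.472 + 0.236) / 2 = 0.3540 m/s

0.354 m/s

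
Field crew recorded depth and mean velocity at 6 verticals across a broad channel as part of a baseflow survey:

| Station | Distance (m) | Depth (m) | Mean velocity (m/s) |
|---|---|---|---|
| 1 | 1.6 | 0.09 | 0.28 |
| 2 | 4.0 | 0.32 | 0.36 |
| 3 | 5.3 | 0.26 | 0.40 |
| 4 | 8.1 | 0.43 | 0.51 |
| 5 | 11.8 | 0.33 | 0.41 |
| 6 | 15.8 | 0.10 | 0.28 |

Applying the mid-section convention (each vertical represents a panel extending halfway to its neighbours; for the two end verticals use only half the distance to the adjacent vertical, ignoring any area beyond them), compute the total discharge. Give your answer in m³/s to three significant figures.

w_1 = (4.0 − 1.6)/2 = 1.2 m; q_1 = 0.28 × 0.09 × 1.2 = 0.03024 m³/s
w_2 = (5.3 − 1.6)/2 = 1.85 m; q_2 = 0.36 × 0.32 × 1.85 = 0.2131 m³/s
w_3 = (8.1 − 4.0)/2 = 2.05 m; q_3 = 0.40 × 0.26 × 2.05 = 0.2132 m³/s
w_4 = (11.8 − 5.3)/2 = 3.25 m; q_4 = 0.51 × 0.43 × 3.25 = 0.7127 m³/s
w_5 = (15.8 − 8.1)/2 = 3.85 m; q_5 = 0.41 × 0.33 × 3.85 = 0.5209 m³/s
w_6 = (15.8 − 11.8)/2 = 2 m; q_6 = 0.28 × 0.10 × 2 = 0.05600 m³/s
Q = Σ qᵢ = 1.746 m³/s

1.75 m³/s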